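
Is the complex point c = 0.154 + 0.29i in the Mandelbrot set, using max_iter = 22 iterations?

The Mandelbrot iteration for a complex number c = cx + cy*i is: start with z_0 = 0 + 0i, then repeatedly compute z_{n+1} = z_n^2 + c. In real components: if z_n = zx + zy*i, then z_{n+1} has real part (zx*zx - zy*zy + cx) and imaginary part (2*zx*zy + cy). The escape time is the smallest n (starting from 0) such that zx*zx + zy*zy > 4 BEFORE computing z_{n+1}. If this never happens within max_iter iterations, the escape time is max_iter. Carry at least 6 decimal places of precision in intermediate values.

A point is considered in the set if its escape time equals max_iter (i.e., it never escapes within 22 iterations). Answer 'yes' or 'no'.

Answer: yes

Derivation:
z_0 = 0 + 0i, c = 0.1540 + 0.2900i
Iter 1: z = 0.1540 + 0.2900i, |z|^2 = 0.1078
Iter 2: z = 0.0936 + 0.3793i, |z|^2 = 0.1526
Iter 3: z = 0.0189 + 0.3610i, |z|^2 = 0.1307
Iter 4: z = 0.0240 + 0.3036i, |z|^2 = 0.0928
Iter 5: z = 0.0624 + 0.3046i, |z|^2 = 0.0967
Iter 6: z = 0.0651 + 0.3280i, |z|^2 = 0.1118
Iter 7: z = 0.0507 + 0.3327i, |z|^2 = 0.1133
Iter 8: z = 0.0459 + 0.3237i, |z|^2 = 0.1069
Iter 9: z = 0.0513 + 0.3197i, |z|^2 = 0.1048
Iter 10: z = 0.0544 + 0.3228i, |z|^2 = 0.1072
Iter 11: z = 0.0528 + 0.3251i, |z|^2 = 0.1085
Iter 12: z = 0.0511 + 0.3243i, |z|^2 = 0.1078
Iter 13: z = 0.0514 + 0.3231i, |z|^2 = 0.1071
Iter 14: z = 0.0522 + 0.3232i, |z|^2 = 0.1072
Iter 15: z = 0.0522 + 0.3238i, |z|^2 = 0.1076
Iter 16: z = 0.0519 + 0.3238i, |z|^2 = 0.1076
Iter 17: z = 0.0518 + 0.3236i, |z|^2 = 0.1074
Iter 18: z = 0.0520 + 0.3235i, |z|^2 = 0.1074
Iter 19: z = 0.0520 + 0.3236i, |z|^2 = 0.1074
Iter 20: z = 0.0520 + 0.3237i, |z|^2 = 0.1075
Iter 21: z = 0.0519 + 0.3236i, |z|^2 = 0.1074
Did not escape in 22 iterations → in set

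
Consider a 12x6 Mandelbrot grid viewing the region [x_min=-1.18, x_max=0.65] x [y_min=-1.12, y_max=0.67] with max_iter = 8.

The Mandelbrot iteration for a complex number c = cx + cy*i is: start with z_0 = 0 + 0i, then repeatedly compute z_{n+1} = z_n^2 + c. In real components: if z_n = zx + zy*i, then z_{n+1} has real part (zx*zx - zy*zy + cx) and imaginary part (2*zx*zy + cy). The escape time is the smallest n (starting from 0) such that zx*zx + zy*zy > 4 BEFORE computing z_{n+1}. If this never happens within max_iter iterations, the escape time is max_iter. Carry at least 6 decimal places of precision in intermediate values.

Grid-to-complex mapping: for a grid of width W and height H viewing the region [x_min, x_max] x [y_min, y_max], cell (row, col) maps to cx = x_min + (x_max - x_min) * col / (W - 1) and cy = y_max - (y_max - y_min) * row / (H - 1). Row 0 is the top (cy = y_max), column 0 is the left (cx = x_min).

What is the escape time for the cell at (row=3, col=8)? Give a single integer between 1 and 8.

Answer: 8

Derivation:
z_0 = 0 + 0i, c = 0.1509 + -0.4040i
Iter 1: z = 0.1509 + -0.4040i, |z|^2 = 0.1860
Iter 2: z = 0.0105 + -0.5259i, |z|^2 = 0.2767
Iter 3: z = -0.1256 + -0.4150i, |z|^2 = 0.1880
Iter 4: z = -0.0056 + -0.2998i, |z|^2 = 0.0899
Iter 5: z = 0.0611 + -0.4007i, |z|^2 = 0.1643
Iter 6: z = -0.0059 + -0.4529i, |z|^2 = 0.2052
Iter 7: z = -0.0542 + -0.3987i, |z|^2 = 0.1619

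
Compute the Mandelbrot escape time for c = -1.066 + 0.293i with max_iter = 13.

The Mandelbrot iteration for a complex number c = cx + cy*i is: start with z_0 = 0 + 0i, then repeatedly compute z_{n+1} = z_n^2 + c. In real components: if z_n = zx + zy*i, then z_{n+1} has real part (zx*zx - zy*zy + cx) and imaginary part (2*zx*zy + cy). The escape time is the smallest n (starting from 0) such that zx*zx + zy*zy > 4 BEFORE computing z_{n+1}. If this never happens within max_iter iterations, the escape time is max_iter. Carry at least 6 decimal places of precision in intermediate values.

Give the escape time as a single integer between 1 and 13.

z_0 = 0 + 0i, c = -1.0660 + 0.2930i
Iter 1: z = -1.0660 + 0.2930i, |z|^2 = 1.2222
Iter 2: z = -0.0155 + -0.3317i, |z|^2 = 0.1102
Iter 3: z = -1.1758 + 0.3033i, |z|^2 = 1.4744
Iter 4: z = 0.2245 + -0.4202i, |z|^2 = 0.2269
Iter 5: z = -1.1922 + 0.1044i, |z|^2 = 1.4321
Iter 6: z = 0.3444 + 0.0441i, |z|^2 = 0.1205
Iter 7: z = -0.9494 + 0.3234i, |z|^2 = 1.0059
Iter 8: z = -0.2693 + -0.3210i, |z|^2 = 0.1756
Iter 9: z = -1.0965 + 0.4659i, |z|^2 = 1.4195
Iter 10: z = -0.0806 + -0.7287i, |z|^2 = 0.5376
Iter 11: z = -1.5906 + 0.4105i, |z|^2 = 2.6984
Iter 12: z = 1.2953 + -1.0129i, |z|^2 = 2.7040

Answer: 13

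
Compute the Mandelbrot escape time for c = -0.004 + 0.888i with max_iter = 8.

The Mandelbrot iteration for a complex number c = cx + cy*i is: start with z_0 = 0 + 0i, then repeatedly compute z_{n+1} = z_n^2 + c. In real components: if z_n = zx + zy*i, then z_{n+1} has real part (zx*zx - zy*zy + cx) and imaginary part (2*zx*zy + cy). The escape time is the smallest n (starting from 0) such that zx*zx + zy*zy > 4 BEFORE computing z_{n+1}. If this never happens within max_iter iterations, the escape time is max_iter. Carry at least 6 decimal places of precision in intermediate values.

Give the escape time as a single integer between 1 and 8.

Answer: 8

Derivation:
z_0 = 0 + 0i, c = -0.0040 + 0.8880i
Iter 1: z = -0.0040 + 0.8880i, |z|^2 = 0.7886
Iter 2: z = -0.7925 + 0.8809i, |z|^2 = 1.4041
Iter 3: z = -0.1519 + -0.5083i, |z|^2 = 0.2814
Iter 4: z = -0.2393 + 1.0424i, |z|^2 = 1.1438
Iter 5: z = -1.0333 + 0.3892i, |z|^2 = 1.2192
Iter 6: z = 0.9123 + 0.0837i, |z|^2 = 0.8393
Iter 7: z = 0.8213 + 1.0408i, |z|^2 = 1.7577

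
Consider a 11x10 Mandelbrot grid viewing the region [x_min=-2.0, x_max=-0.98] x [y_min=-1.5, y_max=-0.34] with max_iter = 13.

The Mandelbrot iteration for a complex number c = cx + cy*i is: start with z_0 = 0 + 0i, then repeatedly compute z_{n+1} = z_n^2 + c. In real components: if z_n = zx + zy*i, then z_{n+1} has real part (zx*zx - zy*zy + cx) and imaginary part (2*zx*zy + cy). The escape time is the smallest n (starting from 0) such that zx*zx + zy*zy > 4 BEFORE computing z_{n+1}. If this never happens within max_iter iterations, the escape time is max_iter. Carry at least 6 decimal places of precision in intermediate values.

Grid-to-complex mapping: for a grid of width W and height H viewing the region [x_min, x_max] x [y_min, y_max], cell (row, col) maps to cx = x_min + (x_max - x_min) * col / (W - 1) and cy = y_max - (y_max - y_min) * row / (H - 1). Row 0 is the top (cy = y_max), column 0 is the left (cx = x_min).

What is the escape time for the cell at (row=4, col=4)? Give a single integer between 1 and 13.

z_0 = 0 + 0i, c = -1.5920 + -0.8556i
Iter 1: z = -1.5920 + -0.8556i, |z|^2 = 3.2664
Iter 2: z = 0.2105 + 1.8685i, |z|^2 = 3.5357
Iter 3: z = -5.0391 + -0.0689i, |z|^2 = 25.3974
Escaped at iteration 3

Answer: 3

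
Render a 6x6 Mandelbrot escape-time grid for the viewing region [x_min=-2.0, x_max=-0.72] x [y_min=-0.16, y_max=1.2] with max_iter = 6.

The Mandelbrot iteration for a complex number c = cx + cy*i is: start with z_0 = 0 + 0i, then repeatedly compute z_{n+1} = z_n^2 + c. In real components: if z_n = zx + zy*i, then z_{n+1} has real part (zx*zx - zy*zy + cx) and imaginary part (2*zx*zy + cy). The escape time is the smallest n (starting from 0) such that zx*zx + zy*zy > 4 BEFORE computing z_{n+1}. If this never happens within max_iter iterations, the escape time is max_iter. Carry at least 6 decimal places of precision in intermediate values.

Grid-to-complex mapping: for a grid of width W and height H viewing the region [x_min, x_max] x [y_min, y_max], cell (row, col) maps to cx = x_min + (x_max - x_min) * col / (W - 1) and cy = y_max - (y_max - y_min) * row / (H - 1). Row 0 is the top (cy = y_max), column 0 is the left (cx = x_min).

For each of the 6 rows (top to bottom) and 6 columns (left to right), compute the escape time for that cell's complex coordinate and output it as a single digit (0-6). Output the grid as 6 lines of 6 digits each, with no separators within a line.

Answer: 112233
123334
133345
134666
146666
145666

Derivation:
(row=0, col=0): c = -2.0000 + 1.2000i → escape time 1
(row=0, col=1): c = -1.7440 + 1.2000i → escape time 1
(row=0, col=2): c = -1.4880 + 1.2000i → escape time 2
(row=0, col=3): c = -1.2320 + 1.2000i → escape time 2
(row=0, col=4): c = -0.9760 + 1.2000i → escape time 3
(row=0, col=5): c = -0.7200 + 1.2000i → escape time 3
(row=1, col=0): c = -2.0000 + 0.9280i → escape time 1
(row=1, col=1): c = -1.7440 + 0.9280i → escape time 2
(row=1, col=2): c = -1.4880 + 0.9280i → escape time 3
(row=1, col=3): c = -1.2320 + 0.9280i → escape time 3
(row=1, col=4): c = -0.9760 + 0.9280i → escape time 3
(row=1, col=5): c = -0.7200 + 0.9280i → escape time 4
(row=2, col=0): c = -2.0000 + 0.6560i → escape time 1
(row=2, col=1): c = -1.7440 + 0.6560i → escape time 3
(row=2, col=2): c = -1.4880 + 0.6560i → escape time 3
(row=2, col=3): c = -1.2320 + 0.6560i → escape time 3
(row=2, col=4): c = -0.9760 + 0.6560i → escape time 4
(row=2, col=5): c = -0.7200 + 0.6560i → escape time 5
(row=3, col=0): c = -2.0000 + 0.3840i → escape time 1
(row=3, col=1): c = -1.7440 + 0.3840i → escape time 3
(row=3, col=2): c = -1.4880 + 0.3840i → escape time 4
(row=3, col=3): c = -1.2320 + 0.3840i → escape time 6
(row=3, col=4): c = -0.9760 + 0.3840i → escape time 6
(row=3, col=5): c = -0.7200 + 0.3840i → escape time 6
(row=4, col=0): c = -2.0000 + 0.1120i → escape time 1
(row=4, col=1): c = -1.7440 + 0.1120i → escape time 4
(row=4, col=2): c = -1.4880 + 0.1120i → escape time 6
(row=4, col=3): c = -1.2320 + 0.1120i → escape time 6
(row=4, col=4): c = -0.9760 + 0.1120i → escape time 6
(row=4, col=5): c = -0.7200 + 0.1120i → escape time 6
(row=5, col=0): c = -2.0000 + -0.1600i → escape time 1
(row=5, col=1): c = -1.7440 + -0.1600i → escape time 4
(row=5, col=2): c = -1.4880 + -0.1600i → escape time 5
(row=5, col=3): c = -1.2320 + -0.1600i → escape time 6
(row=5, col=4): c = -0.9760 + -0.1600i → escape time 6
(row=5, col=5): c = -0.7200 + -0.1600i → escape time 6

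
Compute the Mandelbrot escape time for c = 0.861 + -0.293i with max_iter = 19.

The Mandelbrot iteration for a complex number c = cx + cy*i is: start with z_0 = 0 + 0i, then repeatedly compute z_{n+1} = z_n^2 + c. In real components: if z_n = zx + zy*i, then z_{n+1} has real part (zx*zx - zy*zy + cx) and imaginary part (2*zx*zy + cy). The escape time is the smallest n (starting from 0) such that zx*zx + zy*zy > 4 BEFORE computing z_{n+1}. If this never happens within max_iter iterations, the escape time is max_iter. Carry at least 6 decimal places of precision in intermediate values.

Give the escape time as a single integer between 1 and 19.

z_0 = 0 + 0i, c = 0.8610 + -0.2930i
Iter 1: z = 0.8610 + -0.2930i, |z|^2 = 0.8272
Iter 2: z = 1.5165 + -0.7975i, |z|^2 = 2.9358
Iter 3: z = 2.5246 + -2.7119i, |z|^2 = 13.7281
Escaped at iteration 3

Answer: 3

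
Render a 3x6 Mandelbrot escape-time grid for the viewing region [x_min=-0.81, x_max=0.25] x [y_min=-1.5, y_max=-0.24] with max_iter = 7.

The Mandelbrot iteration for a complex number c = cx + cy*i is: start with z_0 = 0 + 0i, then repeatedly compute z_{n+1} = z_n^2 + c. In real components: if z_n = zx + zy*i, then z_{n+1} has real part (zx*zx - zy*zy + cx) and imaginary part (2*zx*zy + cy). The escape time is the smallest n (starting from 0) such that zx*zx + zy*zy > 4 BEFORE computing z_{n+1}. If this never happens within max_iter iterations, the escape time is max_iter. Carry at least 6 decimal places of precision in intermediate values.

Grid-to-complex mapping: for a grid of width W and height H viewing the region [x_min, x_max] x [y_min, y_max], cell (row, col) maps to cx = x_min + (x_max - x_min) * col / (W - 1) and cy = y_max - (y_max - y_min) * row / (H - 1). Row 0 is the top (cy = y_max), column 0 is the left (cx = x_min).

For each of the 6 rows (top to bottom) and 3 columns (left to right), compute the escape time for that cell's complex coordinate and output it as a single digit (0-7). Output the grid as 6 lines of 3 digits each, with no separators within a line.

Answer: 777
677
475
354
332
222

Derivation:
(row=0, col=0): c = -0.8100 + -0.2400i → escape time 7
(row=0, col=1): c = -0.2800 + -0.2400i → escape time 7
(row=0, col=2): c = 0.2500 + -0.2400i → escape time 7
(row=1, col=0): c = -0.8100 + -0.4920i → escape time 6
(row=1, col=1): c = -0.2800 + -0.4920i → escape time 7
(row=1, col=2): c = 0.2500 + -0.4920i → escape time 7
(row=2, col=0): c = -0.8100 + -0.7440i → escape time 4
(row=2, col=1): c = -0.2800 + -0.7440i → escape time 7
(row=2, col=2): c = 0.2500 + -0.7440i → escape time 5
(row=3, col=0): c = -0.8100 + -0.9960i → escape time 3
(row=3, col=1): c = -0.2800 + -0.9960i → escape time 5
(row=3, col=2): c = 0.2500 + -0.9960i → escape time 4
(row=4, col=0): c = -0.8100 + -1.2480i → escape time 3
(row=4, col=1): c = -0.2800 + -1.2480i → escape time 3
(row=4, col=2): c = 0.2500 + -1.2480i → escape time 2
(row=5, col=0): c = -0.8100 + -1.5000i → escape time 2
(row=5, col=1): c = -0.2800 + -1.5000i → escape time 2
(row=5, col=2): c = 0.2500 + -1.5000i → escape time 2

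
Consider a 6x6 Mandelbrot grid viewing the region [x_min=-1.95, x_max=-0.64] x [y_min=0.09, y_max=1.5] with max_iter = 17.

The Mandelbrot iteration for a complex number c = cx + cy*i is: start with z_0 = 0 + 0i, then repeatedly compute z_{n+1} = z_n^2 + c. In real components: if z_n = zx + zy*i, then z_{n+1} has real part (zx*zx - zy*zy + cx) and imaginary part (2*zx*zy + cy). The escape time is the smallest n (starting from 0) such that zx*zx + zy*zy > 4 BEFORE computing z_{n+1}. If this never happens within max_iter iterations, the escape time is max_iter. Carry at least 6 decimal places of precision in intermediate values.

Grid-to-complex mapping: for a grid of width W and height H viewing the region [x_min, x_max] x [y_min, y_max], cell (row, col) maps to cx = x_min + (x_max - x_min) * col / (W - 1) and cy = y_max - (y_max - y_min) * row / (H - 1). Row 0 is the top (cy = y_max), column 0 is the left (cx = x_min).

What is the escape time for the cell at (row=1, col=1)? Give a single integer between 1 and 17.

z_0 = 0 + 0i, c = -1.6880 + 1.2180i
Iter 1: z = -1.6880 + 1.2180i, |z|^2 = 4.3329
Escaped at iteration 1

Answer: 1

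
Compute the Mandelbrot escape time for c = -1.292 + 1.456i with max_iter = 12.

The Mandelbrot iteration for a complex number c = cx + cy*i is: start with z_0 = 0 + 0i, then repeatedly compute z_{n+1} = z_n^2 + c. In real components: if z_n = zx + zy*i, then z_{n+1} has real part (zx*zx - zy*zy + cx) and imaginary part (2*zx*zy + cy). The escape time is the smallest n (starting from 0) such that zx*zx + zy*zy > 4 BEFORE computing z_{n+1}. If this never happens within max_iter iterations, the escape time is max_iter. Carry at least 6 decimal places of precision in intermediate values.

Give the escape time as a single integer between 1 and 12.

Answer: 2

Derivation:
z_0 = 0 + 0i, c = -1.2920 + 1.4560i
Iter 1: z = -1.2920 + 1.4560i, |z|^2 = 3.7892
Iter 2: z = -1.7427 + -2.3063i, |z|^2 = 8.3559
Escaped at iteration 2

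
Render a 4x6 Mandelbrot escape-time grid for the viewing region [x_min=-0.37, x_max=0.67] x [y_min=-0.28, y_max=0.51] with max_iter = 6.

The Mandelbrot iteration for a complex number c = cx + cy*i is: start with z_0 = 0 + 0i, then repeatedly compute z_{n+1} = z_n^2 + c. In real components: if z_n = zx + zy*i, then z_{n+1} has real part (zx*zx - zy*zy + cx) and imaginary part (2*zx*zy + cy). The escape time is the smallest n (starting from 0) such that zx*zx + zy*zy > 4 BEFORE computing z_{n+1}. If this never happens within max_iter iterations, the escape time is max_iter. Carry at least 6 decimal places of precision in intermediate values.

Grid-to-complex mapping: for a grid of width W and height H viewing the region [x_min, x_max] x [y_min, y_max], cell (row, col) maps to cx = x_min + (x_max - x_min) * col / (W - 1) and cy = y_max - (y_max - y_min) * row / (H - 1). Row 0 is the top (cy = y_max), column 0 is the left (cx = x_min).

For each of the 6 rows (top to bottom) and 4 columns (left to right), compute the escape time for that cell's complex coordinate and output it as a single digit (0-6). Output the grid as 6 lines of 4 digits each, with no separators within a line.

(row=0, col=0): c = -0.3700 + 0.5100i → escape time 6
(row=0, col=1): c = -0.0233 + 0.5100i → escape time 6
(row=0, col=2): c = 0.3233 + 0.5100i → escape time 6
(row=0, col=3): c = 0.6700 + 0.5100i → escape time 3
(row=1, col=0): c = -0.3700 + 0.3520i → escape time 6
(row=1, col=1): c = -0.0233 + 0.3520i → escape time 6
(row=1, col=2): c = 0.3233 + 0.3520i → escape time 6
(row=1, col=3): c = 0.6700 + 0.3520i → escape time 3
(row=2, col=0): c = -0.3700 + 0.1940i → escape time 6
(row=2, col=1): c = -0.0233 + 0.1940i → escape time 6
(row=2, col=2): c = 0.3233 + 0.1940i → escape time 6
(row=2, col=3): c = 0.6700 + 0.1940i → escape time 3
(row=3, col=0): c = -0.3700 + 0.0360i → escape time 6
(row=3, col=1): c = -0.0233 + 0.0360i → escape time 6
(row=3, col=2): c = 0.3233 + 0.0360i → escape time 6
(row=3, col=3): c = 0.6700 + 0.0360i → escape time 4
(row=4, col=0): c = -0.3700 + -0.1220i → escape time 6
(row=4, col=1): c = -0.0233 + -0.1220i → escape time 6
(row=4, col=2): c = 0.3233 + -0.1220i → escape time 6
(row=4, col=3): c = 0.6700 + -0.1220i → escape time 4
(row=5, col=0): c = -0.3700 + -0.2800i → escape time 6
(row=5, col=1): c = -0.0233 + -0.2800i → escape time 6
(row=5, col=2): c = 0.3233 + -0.2800i → escape time 6
(row=5, col=3): c = 0.6700 + -0.2800i → escape time 3

Answer: 6663
6663
6663
6664
6664
6663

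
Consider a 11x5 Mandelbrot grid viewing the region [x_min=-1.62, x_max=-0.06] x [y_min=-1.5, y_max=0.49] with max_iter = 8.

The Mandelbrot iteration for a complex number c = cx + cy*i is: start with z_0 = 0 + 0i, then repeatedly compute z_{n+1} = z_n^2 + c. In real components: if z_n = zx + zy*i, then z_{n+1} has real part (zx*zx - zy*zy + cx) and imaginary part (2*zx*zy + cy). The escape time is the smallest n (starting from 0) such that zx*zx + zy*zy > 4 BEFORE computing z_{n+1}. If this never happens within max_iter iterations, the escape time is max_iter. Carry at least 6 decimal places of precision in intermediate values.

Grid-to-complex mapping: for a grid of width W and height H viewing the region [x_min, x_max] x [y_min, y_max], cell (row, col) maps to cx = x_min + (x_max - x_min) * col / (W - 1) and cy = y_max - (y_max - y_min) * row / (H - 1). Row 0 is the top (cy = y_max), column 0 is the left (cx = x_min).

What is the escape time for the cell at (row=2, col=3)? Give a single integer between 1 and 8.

Answer: 5

Derivation:
z_0 = 0 + 0i, c = -1.1520 + -0.5050i
Iter 1: z = -1.1520 + -0.5050i, |z|^2 = 1.5821
Iter 2: z = -0.0799 + 0.6585i, |z|^2 = 0.4400
Iter 3: z = -1.5793 + -0.6103i, |z|^2 = 2.8665
Iter 4: z = 0.9696 + 1.4225i, |z|^2 = 2.9638
Iter 5: z = -2.2353 + 2.2537i, |z|^2 = 10.0758
Escaped at iteration 5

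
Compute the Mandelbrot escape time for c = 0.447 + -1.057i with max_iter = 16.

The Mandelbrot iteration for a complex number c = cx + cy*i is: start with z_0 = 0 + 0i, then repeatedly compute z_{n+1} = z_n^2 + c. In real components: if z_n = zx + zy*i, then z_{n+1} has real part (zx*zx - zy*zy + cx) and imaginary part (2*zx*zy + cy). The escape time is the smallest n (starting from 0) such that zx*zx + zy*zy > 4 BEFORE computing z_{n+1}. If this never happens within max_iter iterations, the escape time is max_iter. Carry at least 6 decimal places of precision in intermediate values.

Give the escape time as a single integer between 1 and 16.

z_0 = 0 + 0i, c = 0.4470 + -1.0570i
Iter 1: z = 0.4470 + -1.0570i, |z|^2 = 1.3171
Iter 2: z = -0.4704 + -2.0020i, |z|^2 = 4.2291
Escaped at iteration 2

Answer: 2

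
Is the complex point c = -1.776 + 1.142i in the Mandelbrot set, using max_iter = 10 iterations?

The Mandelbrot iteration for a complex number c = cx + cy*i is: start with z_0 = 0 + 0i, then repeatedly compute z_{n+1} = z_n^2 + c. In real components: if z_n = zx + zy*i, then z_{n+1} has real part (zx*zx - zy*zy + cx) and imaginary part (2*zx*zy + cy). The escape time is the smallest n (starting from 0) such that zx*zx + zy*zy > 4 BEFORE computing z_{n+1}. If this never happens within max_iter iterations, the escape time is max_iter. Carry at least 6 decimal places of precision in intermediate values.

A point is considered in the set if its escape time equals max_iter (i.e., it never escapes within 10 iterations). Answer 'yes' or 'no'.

Answer: no

Derivation:
z_0 = 0 + 0i, c = -1.7760 + 1.1420i
Iter 1: z = -1.7760 + 1.1420i, |z|^2 = 4.4583
Escaped at iteration 1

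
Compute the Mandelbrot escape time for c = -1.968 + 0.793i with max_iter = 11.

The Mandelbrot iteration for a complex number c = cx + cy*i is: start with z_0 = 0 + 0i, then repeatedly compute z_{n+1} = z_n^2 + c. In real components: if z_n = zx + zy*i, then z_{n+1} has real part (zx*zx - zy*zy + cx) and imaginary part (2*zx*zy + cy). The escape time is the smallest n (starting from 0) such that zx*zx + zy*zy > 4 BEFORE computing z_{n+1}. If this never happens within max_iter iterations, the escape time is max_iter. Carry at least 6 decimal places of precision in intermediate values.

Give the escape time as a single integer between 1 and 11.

z_0 = 0 + 0i, c = -1.9680 + 0.7930i
Iter 1: z = -1.9680 + 0.7930i, |z|^2 = 4.5019
Escaped at iteration 1

Answer: 1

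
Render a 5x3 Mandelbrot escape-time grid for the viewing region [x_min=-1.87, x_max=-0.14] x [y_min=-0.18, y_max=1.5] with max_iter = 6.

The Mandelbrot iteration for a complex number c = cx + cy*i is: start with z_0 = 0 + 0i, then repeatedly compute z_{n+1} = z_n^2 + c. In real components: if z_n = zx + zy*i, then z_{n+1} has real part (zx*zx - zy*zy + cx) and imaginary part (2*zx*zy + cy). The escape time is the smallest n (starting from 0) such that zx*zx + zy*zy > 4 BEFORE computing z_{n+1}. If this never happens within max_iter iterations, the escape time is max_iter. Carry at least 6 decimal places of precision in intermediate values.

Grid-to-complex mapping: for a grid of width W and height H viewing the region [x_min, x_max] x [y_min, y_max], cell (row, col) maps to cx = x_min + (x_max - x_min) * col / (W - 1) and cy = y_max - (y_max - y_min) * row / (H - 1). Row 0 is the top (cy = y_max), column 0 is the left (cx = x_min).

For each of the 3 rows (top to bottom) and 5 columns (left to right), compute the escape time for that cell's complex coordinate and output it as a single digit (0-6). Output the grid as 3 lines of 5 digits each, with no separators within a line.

(row=0, col=0): c = -1.8700 + 1.5000i → escape time 1
(row=0, col=1): c = -1.4375 + 1.5000i → escape time 1
(row=0, col=2): c = -1.0050 + 1.5000i → escape time 2
(row=0, col=3): c = -0.5725 + 1.5000i → escape time 2
(row=0, col=4): c = -0.1400 + 1.5000i → escape time 2
(row=1, col=0): c = -1.8700 + 0.6600i → escape time 2
(row=1, col=1): c = -1.4375 + 0.6600i → escape time 3
(row=1, col=2): c = -1.0050 + 0.6600i → escape time 4
(row=1, col=3): c = -0.5725 + 0.6600i → escape time 6
(row=1, col=4): c = -0.1400 + 0.6600i → escape time 6
(row=2, col=0): c = -1.8700 + -0.1800i → escape time 4
(row=2, col=1): c = -1.4375 + -0.1800i → escape time 6
(row=2, col=2): c = -1.0050 + -0.1800i → escape time 6
(row=2, col=3): c = -0.5725 + -0.1800i → escape time 6
(row=2, col=4): c = -0.1400 + -0.1800i → escape time 6

Answer: 11222
23466
46666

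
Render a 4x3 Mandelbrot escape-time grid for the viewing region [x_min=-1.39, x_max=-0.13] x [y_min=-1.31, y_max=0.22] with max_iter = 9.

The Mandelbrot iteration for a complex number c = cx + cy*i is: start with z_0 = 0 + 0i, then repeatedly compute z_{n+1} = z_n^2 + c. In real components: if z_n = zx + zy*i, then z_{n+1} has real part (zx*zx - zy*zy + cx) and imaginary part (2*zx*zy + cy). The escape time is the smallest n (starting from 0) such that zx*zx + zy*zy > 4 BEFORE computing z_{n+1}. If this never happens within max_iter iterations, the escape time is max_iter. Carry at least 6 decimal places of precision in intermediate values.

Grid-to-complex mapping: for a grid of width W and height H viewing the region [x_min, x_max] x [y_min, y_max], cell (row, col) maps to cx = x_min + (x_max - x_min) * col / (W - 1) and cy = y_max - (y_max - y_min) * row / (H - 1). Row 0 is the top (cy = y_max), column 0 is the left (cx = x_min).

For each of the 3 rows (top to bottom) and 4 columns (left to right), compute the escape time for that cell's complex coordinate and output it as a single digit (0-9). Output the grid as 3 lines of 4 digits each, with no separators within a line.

Answer: 6999
3599
2232

Derivation:
(row=0, col=0): c = -1.3900 + 0.2200i → escape time 6
(row=0, col=1): c = -0.9700 + 0.2200i → escape time 9
(row=0, col=2): c = -0.5500 + 0.2200i → escape time 9
(row=0, col=3): c = -0.1300 + 0.2200i → escape time 9
(row=1, col=0): c = -1.3900 + -0.5450i → escape time 3
(row=1, col=1): c = -0.9700 + -0.5450i → escape time 5
(row=1, col=2): c = -0.5500 + -0.5450i → escape time 9
(row=1, col=3): c = -0.1300 + -0.5450i → escape time 9
(row=2, col=0): c = -1.3900 + -1.3100i → escape time 2
(row=2, col=1): c = -0.9700 + -1.3100i → escape time 2
(row=2, col=2): c = -0.5500 + -1.3100i → escape time 3
(row=2, col=3): c = -0.1300 + -1.3100i → escape time 2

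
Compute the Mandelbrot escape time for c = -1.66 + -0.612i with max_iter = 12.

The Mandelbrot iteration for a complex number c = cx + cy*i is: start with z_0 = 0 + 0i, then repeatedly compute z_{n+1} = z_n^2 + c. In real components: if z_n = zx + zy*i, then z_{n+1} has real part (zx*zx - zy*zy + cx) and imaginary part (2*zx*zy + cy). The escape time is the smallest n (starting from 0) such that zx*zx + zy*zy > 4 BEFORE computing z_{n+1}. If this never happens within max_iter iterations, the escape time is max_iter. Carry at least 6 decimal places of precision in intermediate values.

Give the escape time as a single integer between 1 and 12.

z_0 = 0 + 0i, c = -1.6600 + -0.6120i
Iter 1: z = -1.6600 + -0.6120i, |z|^2 = 3.1301
Iter 2: z = 0.7211 + 1.4198i, |z|^2 = 2.5359
Iter 3: z = -3.1560 + 1.4356i, |z|^2 = 12.0213
Escaped at iteration 3

Answer: 3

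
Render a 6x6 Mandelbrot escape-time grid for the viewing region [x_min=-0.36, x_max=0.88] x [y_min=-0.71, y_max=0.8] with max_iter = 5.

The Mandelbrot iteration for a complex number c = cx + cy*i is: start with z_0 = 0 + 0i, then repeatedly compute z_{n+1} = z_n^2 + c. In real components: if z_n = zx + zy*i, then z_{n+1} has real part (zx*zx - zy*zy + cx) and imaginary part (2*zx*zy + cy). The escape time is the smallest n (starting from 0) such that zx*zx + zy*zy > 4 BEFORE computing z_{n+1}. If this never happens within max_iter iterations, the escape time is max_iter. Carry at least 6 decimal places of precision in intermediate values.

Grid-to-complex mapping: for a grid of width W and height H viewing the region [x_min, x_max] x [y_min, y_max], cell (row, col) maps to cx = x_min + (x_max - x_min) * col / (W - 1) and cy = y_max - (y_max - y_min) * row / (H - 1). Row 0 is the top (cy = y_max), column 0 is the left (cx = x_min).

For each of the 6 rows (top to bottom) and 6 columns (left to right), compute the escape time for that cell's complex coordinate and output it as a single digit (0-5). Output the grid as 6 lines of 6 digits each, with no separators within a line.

Answer: 555432
555533
555543
555543
555533
555532

Derivation:
(row=0, col=0): c = -0.3600 + 0.8000i → escape time 5
(row=0, col=1): c = -0.1120 + 0.8000i → escape time 5
(row=0, col=2): c = 0.1360 + 0.8000i → escape time 5
(row=0, col=3): c = 0.3840 + 0.8000i → escape time 4
(row=0, col=4): c = 0.6320 + 0.8000i → escape time 3
(row=0, col=5): c = 0.8800 + 0.8000i → escape time 2
(row=1, col=0): c = -0.3600 + 0.4980i → escape time 5
(row=1, col=1): c = -0.1120 + 0.4980i → escape time 5
(row=1, col=2): c = 0.1360 + 0.4980i → escape time 5
(row=1, col=3): c = 0.3840 + 0.4980i → escape time 5
(row=1, col=4): c = 0.6320 + 0.4980i → escape time 3
(row=1, col=5): c = 0.8800 + 0.4980i → escape time 3
(row=2, col=0): c = -0.3600 + 0.1960i → escape time 5
(row=2, col=1): c = -0.1120 + 0.1960i → escape time 5
(row=2, col=2): c = 0.1360 + 0.1960i → escape time 5
(row=2, col=3): c = 0.3840 + 0.1960i → escape time 5
(row=2, col=4): c = 0.6320 + 0.1960i → escape time 4
(row=2, col=5): c = 0.8800 + 0.1960i → escape time 3
(row=3, col=0): c = -0.3600 + -0.1060i → escape time 5
(row=3, col=1): c = -0.1120 + -0.1060i → escape time 5
(row=3, col=2): c = 0.1360 + -0.1060i → escape time 5
(row=3, col=3): c = 0.3840 + -0.1060i → escape time 5
(row=3, col=4): c = 0.6320 + -0.1060i → escape time 4
(row=3, col=5): c = 0.8800 + -0.1060i → escape time 3
(row=4, col=0): c = -0.3600 + -0.4080i → escape time 5
(row=4, col=1): c = -0.1120 + -0.4080i → escape time 5
(row=4, col=2): c = 0.1360 + -0.4080i → escape time 5
(row=4, col=3): c = 0.3840 + -0.4080i → escape time 5
(row=4, col=4): c = 0.6320 + -0.4080i → escape time 3
(row=4, col=5): c = 0.8800 + -0.4080i → escape time 3
(row=5, col=0): c = -0.3600 + -0.7100i → escape time 5
(row=5, col=1): c = -0.1120 + -0.7100i → escape time 5
(row=5, col=2): c = 0.1360 + -0.7100i → escape time 5
(row=5, col=3): c = 0.3840 + -0.7100i → escape time 5
(row=5, col=4): c = 0.6320 + -0.7100i → escape time 3
(row=5, col=5): c = 0.8800 + -0.7100i → escape time 2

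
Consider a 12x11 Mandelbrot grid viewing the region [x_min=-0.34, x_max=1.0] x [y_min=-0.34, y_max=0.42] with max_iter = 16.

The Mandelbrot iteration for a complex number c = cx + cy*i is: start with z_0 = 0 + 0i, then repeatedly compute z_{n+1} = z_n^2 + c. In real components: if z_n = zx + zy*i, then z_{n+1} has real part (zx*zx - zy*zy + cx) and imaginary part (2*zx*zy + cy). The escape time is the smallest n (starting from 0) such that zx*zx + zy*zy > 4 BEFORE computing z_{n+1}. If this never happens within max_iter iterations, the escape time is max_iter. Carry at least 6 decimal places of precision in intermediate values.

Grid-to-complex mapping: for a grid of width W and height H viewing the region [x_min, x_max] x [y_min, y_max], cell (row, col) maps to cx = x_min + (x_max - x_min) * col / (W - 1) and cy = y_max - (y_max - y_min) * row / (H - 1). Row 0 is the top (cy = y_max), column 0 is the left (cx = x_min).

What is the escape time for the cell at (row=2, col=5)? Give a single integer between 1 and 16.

Answer: 16

Derivation:
z_0 = 0 + 0i, c = 0.2691 + 0.2680i
Iter 1: z = 0.2691 + 0.2680i, |z|^2 = 0.1442
Iter 2: z = 0.2697 + 0.4122i, |z|^2 = 0.2427
Iter 3: z = 0.1719 + 0.4903i, |z|^2 = 0.2700
Iter 4: z = 0.0582 + 0.4366i, |z|^2 = 0.1940
Iter 5: z = 0.0819 + 0.3188i, |z|^2 = 0.1084
Iter 6: z = 0.1742 + 0.3202i, |z|^2 = 0.1329
Iter 7: z = 0.1969 + 0.3795i, |z|^2 = 0.1828
Iter 8: z = 0.1638 + 0.4174i, |z|^2 = 0.2011
Iter 9: z = 0.1217 + 0.4048i, |z|^2 = 0.1786
Iter 10: z = 0.1201 + 0.3665i, |z|^2 = 0.1487
Iter 11: z = 0.1492 + 0.3560i, |z|^2 = 0.1490
Iter 12: z = 0.1646 + 0.3742i, |z|^2 = 0.1671
Iter 13: z = 0.1561 + 0.3912i, |z|^2 = 0.1774
Iter 14: z = 0.1404 + 0.3902i, |z|^2 = 0.1720
Iter 15: z = 0.1366 + 0.3776i, |z|^2 = 0.1612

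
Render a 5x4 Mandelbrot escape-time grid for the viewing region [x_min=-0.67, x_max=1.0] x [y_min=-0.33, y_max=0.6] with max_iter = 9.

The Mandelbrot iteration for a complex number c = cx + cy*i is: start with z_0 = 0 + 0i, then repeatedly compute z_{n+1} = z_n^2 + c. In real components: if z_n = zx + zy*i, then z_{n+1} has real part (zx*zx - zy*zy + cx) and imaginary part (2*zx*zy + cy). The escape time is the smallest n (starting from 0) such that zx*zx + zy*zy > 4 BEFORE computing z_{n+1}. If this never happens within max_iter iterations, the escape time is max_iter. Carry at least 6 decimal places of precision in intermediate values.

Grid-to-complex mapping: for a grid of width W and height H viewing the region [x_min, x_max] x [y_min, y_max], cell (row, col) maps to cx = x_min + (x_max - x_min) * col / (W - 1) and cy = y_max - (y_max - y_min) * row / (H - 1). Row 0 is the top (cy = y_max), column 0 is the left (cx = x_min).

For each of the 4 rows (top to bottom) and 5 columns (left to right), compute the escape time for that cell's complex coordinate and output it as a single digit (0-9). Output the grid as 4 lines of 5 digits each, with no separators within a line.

Answer: 79932
99942
99942
99942

Derivation:
(row=0, col=0): c = -0.6700 + 0.6000i → escape time 7
(row=0, col=1): c = -0.2525 + 0.6000i → escape time 9
(row=0, col=2): c = 0.1650 + 0.6000i → escape time 9
(row=0, col=3): c = 0.5825 + 0.6000i → escape time 3
(row=0, col=4): c = 1.0000 + 0.6000i → escape time 2
(row=1, col=0): c = -0.6700 + 0.2900i → escape time 9
(row=1, col=1): c = -0.2525 + 0.2900i → escape time 9
(row=1, col=2): c = 0.1650 + 0.2900i → escape time 9
(row=1, col=3): c = 0.5825 + 0.2900i → escape time 4
(row=1, col=4): c = 1.0000 + 0.2900i → escape time 2
(row=2, col=0): c = -0.6700 + -0.0200i → escape time 9
(row=2, col=1): c = -0.2525 + -0.0200i → escape time 9
(row=2, col=2): c = 0.1650 + -0.0200i → escape time 9
(row=2, col=3): c = 0.5825 + -0.0200i → escape time 4
(row=2, col=4): c = 1.0000 + -0.0200i → escape time 2
(row=3, col=0): c = -0.6700 + -0.3300i → escape time 9
(row=3, col=1): c = -0.2525 + -0.3300i → escape time 9
(row=3, col=2): c = 0.1650 + -0.3300i → escape time 9
(row=3, col=3): c = 0.5825 + -0.3300i → escape time 4
(row=3, col=4): c = 1.0000 + -0.3300i → escape time 2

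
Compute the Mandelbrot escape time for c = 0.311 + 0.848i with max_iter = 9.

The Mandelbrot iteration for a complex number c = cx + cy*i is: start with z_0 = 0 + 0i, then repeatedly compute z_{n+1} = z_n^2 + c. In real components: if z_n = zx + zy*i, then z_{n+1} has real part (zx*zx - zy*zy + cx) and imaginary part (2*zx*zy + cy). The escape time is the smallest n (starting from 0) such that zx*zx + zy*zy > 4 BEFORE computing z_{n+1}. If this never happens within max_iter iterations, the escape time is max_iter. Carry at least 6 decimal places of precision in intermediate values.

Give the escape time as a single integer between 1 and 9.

z_0 = 0 + 0i, c = 0.3110 + 0.8480i
Iter 1: z = 0.3110 + 0.8480i, |z|^2 = 0.8158
Iter 2: z = -0.3114 + 1.3755i, |z|^2 = 1.9888
Iter 3: z = -1.4839 + -0.0086i, |z|^2 = 2.2021
Iter 4: z = 2.5129 + 0.8735i, |z|^2 = 7.0779
Escaped at iteration 4

Answer: 4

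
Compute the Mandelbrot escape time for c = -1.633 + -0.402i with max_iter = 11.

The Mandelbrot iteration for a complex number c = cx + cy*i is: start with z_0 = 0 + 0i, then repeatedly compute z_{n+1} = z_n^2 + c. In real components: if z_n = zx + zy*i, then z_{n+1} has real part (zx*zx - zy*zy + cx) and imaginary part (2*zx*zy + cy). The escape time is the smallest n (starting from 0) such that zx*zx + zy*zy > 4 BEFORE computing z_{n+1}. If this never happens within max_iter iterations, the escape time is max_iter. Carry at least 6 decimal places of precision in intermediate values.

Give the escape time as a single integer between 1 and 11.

Answer: 3

Derivation:
z_0 = 0 + 0i, c = -1.6330 + -0.4020i
Iter 1: z = -1.6330 + -0.4020i, |z|^2 = 2.8283
Iter 2: z = 0.8721 + 0.9109i, |z|^2 = 1.5903
Iter 3: z = -1.7023 + 1.1868i, |z|^2 = 4.3062
Escaped at iteration 3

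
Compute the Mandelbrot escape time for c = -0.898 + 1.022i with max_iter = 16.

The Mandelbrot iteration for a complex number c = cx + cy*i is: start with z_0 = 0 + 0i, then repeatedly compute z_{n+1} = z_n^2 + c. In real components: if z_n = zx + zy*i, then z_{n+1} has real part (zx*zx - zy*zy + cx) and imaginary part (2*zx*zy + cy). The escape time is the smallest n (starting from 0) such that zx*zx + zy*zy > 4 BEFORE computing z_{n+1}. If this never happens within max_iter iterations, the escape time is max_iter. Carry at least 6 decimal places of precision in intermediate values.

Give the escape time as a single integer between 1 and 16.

Answer: 3

Derivation:
z_0 = 0 + 0i, c = -0.8980 + 1.0220i
Iter 1: z = -0.8980 + 1.0220i, |z|^2 = 1.8509
Iter 2: z = -1.1361 + -0.8135i, |z|^2 = 1.9525
Iter 3: z = -0.2691 + 2.8704i, |z|^2 = 8.3118
Escaped at iteration 3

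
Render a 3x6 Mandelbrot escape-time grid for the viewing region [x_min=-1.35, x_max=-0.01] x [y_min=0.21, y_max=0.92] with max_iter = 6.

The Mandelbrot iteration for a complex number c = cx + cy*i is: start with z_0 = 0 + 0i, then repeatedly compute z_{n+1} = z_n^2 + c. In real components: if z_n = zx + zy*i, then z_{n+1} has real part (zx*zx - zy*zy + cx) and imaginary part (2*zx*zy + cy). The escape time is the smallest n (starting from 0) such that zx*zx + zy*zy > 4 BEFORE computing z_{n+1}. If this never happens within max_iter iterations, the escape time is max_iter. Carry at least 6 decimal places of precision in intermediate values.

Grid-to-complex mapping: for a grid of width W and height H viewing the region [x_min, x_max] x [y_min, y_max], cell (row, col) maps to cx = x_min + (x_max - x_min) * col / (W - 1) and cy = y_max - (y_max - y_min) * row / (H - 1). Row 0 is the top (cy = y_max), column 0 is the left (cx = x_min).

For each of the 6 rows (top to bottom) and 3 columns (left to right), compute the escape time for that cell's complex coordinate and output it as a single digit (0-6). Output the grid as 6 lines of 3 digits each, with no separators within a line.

(row=0, col=0): c = -1.3500 + 0.9200i → escape time 3
(row=0, col=1): c = -0.6800 + 0.9200i → escape time 4
(row=0, col=2): c = -0.0100 + 0.9200i → escape time 6
(row=1, col=0): c = -1.3500 + 0.7780i → escape time 3
(row=1, col=1): c = -0.6800 + 0.7780i → escape time 4
(row=1, col=2): c = -0.0100 + 0.7780i → escape time 6
(row=2, col=0): c = -1.3500 + 0.6360i → escape time 3
(row=2, col=1): c = -0.6800 + 0.6360i → escape time 6
(row=2, col=2): c = -0.0100 + 0.6360i → escape time 6
(row=3, col=0): c = -1.3500 + 0.4940i → escape time 3
(row=3, col=1): c = -0.6800 + 0.4940i → escape time 6
(row=3, col=2): c = -0.0100 + 0.4940i → escape time 6
(row=4, col=0): c = -1.3500 + 0.3520i → escape time 6
(row=4, col=1): c = -0.6800 + 0.3520i → escape time 6
(row=4, col=2): c = -0.0100 + 0.3520i → escape time 6
(row=5, col=0): c = -1.3500 + 0.2100i → escape time 6
(row=5, col=1): c = -0.6800 + 0.2100i → escape time 6
(row=5, col=2): c = -0.0100 + 0.2100i → escape time 6

Answer: 346
346
366
366
666
666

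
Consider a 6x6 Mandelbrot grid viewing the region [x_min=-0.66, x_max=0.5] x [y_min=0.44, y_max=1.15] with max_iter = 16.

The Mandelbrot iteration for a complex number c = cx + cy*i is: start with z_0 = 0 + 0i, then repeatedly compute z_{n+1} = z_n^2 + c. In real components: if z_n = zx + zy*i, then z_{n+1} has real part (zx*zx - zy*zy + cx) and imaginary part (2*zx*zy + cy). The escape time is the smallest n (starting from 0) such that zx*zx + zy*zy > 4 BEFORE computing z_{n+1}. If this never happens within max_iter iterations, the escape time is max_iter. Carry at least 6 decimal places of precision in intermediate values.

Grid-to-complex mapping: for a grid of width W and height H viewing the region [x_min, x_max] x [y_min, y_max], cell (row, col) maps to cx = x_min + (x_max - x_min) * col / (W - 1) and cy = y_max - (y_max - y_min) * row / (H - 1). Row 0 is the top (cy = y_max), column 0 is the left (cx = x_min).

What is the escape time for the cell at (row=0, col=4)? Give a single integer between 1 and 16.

z_0 = 0 + 0i, c = 0.2680 + 1.1500i
Iter 1: z = 0.2680 + 1.1500i, |z|^2 = 1.3943
Iter 2: z = -0.9827 + 1.7664i, |z|^2 = 4.0858
Escaped at iteration 2

Answer: 2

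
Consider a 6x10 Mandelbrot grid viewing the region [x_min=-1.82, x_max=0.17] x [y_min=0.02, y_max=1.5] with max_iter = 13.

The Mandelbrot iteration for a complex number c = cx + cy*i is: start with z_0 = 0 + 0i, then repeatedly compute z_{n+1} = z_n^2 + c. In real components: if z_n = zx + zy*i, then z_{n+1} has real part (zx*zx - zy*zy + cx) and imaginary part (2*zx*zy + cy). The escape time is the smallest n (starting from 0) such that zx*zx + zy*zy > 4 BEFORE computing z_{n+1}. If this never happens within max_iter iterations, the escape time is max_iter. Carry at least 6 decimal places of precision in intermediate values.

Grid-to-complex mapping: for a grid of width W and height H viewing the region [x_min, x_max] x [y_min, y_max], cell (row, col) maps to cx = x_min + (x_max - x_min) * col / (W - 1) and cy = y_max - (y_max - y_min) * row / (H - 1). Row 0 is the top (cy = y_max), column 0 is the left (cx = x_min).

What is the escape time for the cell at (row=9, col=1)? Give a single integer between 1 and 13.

Answer: 13

Derivation:
z_0 = 0 + 0i, c = -1.4220 + 0.0200i
Iter 1: z = -1.4220 + 0.0200i, |z|^2 = 2.0225
Iter 2: z = 0.5997 + -0.0369i, |z|^2 = 0.3610
Iter 3: z = -1.0637 + -0.0242i, |z|^2 = 1.1321
Iter 4: z = -0.2910 + 0.0716i, |z|^2 = 0.0898
Iter 5: z = -1.3424 + -0.0217i, |z|^2 = 1.8025
Iter 6: z = 0.3796 + 0.0781i, |z|^2 = 0.1502
Iter 7: z = -1.2840 + 0.0793i, |z|^2 = 1.6550
Iter 8: z = 0.2204 + -0.1837i, |z|^2 = 0.0823
Iter 9: z = -1.4072 + -0.0610i, |z|^2 = 1.9839
Iter 10: z = 0.5544 + 0.1916i, |z|^2 = 0.3441
Iter 11: z = -1.1513 + 0.2324i, |z|^2 = 1.3796
Iter 12: z = -0.1505 + -0.5152i, |z|^2 = 0.2881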